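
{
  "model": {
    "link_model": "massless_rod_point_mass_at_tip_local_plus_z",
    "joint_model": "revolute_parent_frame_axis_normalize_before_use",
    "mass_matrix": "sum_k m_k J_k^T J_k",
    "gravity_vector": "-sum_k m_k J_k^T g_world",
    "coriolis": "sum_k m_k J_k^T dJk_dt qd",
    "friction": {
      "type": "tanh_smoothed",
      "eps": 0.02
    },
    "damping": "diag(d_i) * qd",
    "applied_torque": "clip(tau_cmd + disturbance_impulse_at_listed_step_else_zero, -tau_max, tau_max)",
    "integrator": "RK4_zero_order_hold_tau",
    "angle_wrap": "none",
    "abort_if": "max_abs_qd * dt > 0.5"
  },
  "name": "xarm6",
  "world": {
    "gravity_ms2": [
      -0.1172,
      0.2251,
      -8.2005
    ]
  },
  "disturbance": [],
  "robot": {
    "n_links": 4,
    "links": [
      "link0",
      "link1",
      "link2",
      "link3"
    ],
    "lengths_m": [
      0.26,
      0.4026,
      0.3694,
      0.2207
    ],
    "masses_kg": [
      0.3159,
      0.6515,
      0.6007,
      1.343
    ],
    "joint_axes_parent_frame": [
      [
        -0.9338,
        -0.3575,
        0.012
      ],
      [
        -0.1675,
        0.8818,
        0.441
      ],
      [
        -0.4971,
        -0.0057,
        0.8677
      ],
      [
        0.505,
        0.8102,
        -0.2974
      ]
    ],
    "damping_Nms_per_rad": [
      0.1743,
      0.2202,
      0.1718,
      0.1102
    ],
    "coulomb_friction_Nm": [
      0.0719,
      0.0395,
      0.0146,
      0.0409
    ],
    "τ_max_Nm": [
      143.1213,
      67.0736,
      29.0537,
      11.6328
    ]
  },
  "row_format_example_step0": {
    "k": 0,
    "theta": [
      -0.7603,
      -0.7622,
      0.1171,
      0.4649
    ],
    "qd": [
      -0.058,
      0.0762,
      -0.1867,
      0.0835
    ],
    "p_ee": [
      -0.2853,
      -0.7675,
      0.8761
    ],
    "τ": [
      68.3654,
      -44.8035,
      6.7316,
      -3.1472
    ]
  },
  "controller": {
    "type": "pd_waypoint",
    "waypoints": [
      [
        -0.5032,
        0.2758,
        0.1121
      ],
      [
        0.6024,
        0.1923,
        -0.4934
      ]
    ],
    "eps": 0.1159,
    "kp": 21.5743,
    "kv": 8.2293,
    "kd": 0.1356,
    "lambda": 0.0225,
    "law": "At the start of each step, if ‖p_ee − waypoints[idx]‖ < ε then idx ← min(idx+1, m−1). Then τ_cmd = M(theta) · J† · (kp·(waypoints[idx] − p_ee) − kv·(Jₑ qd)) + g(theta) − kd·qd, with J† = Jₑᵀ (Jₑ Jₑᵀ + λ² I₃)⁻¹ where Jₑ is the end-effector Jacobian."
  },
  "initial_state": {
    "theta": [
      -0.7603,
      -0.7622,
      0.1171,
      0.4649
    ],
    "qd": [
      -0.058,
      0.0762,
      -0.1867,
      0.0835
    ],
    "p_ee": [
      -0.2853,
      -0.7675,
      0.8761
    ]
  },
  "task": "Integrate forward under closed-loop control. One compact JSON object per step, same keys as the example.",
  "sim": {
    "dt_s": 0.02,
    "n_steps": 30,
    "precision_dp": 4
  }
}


{"k":1,"theta":[-0.7545,-0.7704,0.1234,0.5274],"qd":[0.6548,-0.8362,0.6709,5.8902],"p_ee":[-0.2855,-0.7654,0.8717],"\u03c4":[56.3866,-34.4941,5.8741,-3.2724]}
{"k":2,"theta":[-0.7342,-0.7895,0.1321,0.6707],"qd":[1.3798,-1.0342,0.1364,8.2219],"p_ee":[-0.2894,-0.7543,0.8626],"\u03c4":[42.6581,-23.1341,5.0193,-2.5992]}
{"k":3,"theta":[-0.7008,-0.8089,0.1263,0.8406],"qd":[1.9464,-0.8925,-0.7003,8.6818],"p_ee":[-0.2972,-0.735,0.8504],"\u03c4":[31.0328,-13.9681,4.2677,-1.8289]}
{"k":4,"theta":[-0.6579,-0.8243,0.1049,1.0117],"qd":[2.3328,-0.6564,-1.4237,8.402],"p_ee":[-0.3082,-0.7089,0.8359],"\u03c4":[22.0673,-7.173,3.6815,-1.251]}
{"k":5,"theta":[-0.6088,-0.8351,0.0707,1.1745],"qd":[2.5692,-0.4279,-1.9651,7.8838],"p_ee":[-0.3215,-0.6777,0.82],"\u03c4":[15.2185,-2.1722,3.2576,-0.9126]}
{"k":6,"theta":[-0.5562,-0.8416,0.0275,1.3264],"qd":[2.6893,-0.241,-2.3435,7.3173],"p_ee":[-0.3361,-0.6427,0.803],"\u03c4":[9.9334,1.5356,2.9719,-0.7755]}
{"k":7,"theta":[-0.5021,-0.845,-0.022,1.4671],"qd":[2.7213,-0.1034,-2.5891,6.774],"p_ee":[-0.3514,-0.6051,0.7852],"\u03c4":[5.8065,4.303,2.7955,-0.7835]}
{"k":8,"theta":[-0.448,-0.8461,-0.0752,1.5975],"qd":[2.6871,-0.0127,-2.7291,6.2816],"p_ee":[-0.3668,-0.5659,0.7668],"\u03c4":[2.5501,6.376,2.7007,-0.8847]}
{"k":9,"theta":[-0.3951,-0.8458,-0.1303,1.7186],"qd":[2.5997,0.0315,-2.7722,5.8537],"p_ee":[-0.3818,-0.5258,0.7479],"\u03c4":[-0.0458,7.9337,2.6602,-1.0376]}
{"k":10,"theta":[-0.3444,-0.8451,-0.1855,1.8319],"qd":[2.478,0.0433,-2.7574,5.4847],"p_ee":[-0.3963,-0.4855,0.7286],"\u03c4":[-2.1283,9.1061,2.6572,-1.2091]}
{"k":11,"theta":[-0.2963,-0.8443,-0.2401,1.9383],"qd":[2.3343,0.0334,-2.7123,5.1669],"p_ee":[-0.4101,-0.4455,0.7091],"\u03c4":[-3.8134,9.991,2.6762,-1.3755]}
{"k":12,"theta":[-0.2513,-0.8439,-0.2937,2.0388],"qd":[2.1759,0.0088,-2.6556,4.8923],"p_ee":[-0.423,-0.4062,0.6894],"\u03c4":[-5.1928,10.6612,2.7036,-1.5204]}
{"k":13,"theta":[-0.2095,-0.8441,-0.3461,2.1342],"qd":[2.0098,-0.0217,-2.6118,4.6485],"p_ee":[-0.435,-0.3678,0.6697],"\u03c4":[-6.3376,11.1688,2.7307,-1.6323]}
{"k":14,"theta":[-0.1711,-0.845,-0.3978,2.225],"qd":[1.8345,-0.0612,-2.5757,4.4347],"p_ee":[-0.4462,-0.3307,0.65],"\u03c4":[-7.3046,11.549,2.7461,-1.7054]}
{"k":15,"theta":[-0.1363,-0.8468,-0.4488,2.3119],"qd":[1.6486,-0.1123,-2.5444,4.2489],"p_ee":[-0.4564,-0.2951,0.6304],"\u03c4":[-8.136,11.8278,2.742,-1.7363]}
{"k":16,"theta":[-0.1053,-0.8497,-0.4993,2.3954],"qd":[1.4526,-0.1744,-2.5262,4.0843],"p_ee":[-0.4659,-0.261,0.6112],"\u03c4":[-8.8627,12.022,2.7139,-1.723]}
{"k":17,"theta":[-0.0784,-0.8539,-0.5495,2.4758],"qd":[1.2458,-0.2482,-2.5267,3.9356],"p_ee":[-0.4745,-0.2285,0.5922],"\u03c4":[-9.5049,12.1374,2.6576,-1.6647]}
{"k":18,"theta":[-0.0558,-0.8598,-0.6,2.5533],"qd":[1.0263,-0.3362,-2.5484,3.7994],"p_ee":[-0.4824,-0.1978,0.5738],"\u03c4":[-10.0707,12.1687,2.5688,-1.5622]}
{"k":19,"theta":[-0.0376,-0.8677,-0.6511,2.6283],"qd":[0.7908,-0.4427,-2.5909,3.6744],"p_ee":[-0.4896,-0.1688,0.556],"\u03c4":[-10.5506,12.0986,2.4432,-1.4167]}
{"k":20,"theta":[-0.0244,-0.8779,-0.7033,2.701],"qd":[0.5349,-0.5734,-2.6514,3.5601],"p_ee":[-0.4961,-0.1417,0.5388],"\u03c4":[-10.9091,11.897,2.2767,-1.2303]}
{"k":21,"theta":[-0.0166,-0.891,-0.7568,2.7715],"qd":[0.2541,-0.7359,-2.7254,3.4554],"p_ee":[-0.5021,-0.1165,0.5223],"\u03c4":[-11.0681,11.5197,2.067,-1.0057]}
{"k":22,"theta":[-0.0146,-0.9078,-0.812,2.8399],"qd":[-0.0531,-0.9356,-2.814,3.3496],"p_ee":[-0.5074,-0.0933,0.5066],"\u03c4":[-10.8876,10.9148,1.8188,-0.7452]}
{"k":23,"theta":[-0.019,-0.9288,-0.8693,2.9058],"qd":[-0.3804,-1.175,-2.9145,3.22],"p_ee":[-0.5121,-0.072,0.4918],"\u03c4":[-10.1741,10.0492,1.5501,-0.4517]}
{"k":24,"theta":[-0.0301,-0.9553,-0.928,2.9691],"qd":[-0.7346,-1.4763,-2.9447,3.0919],"p_ee":[-0.5162,-0.0527,0.4778],"\u03c4":[-8.8346,8.9914,1.2777,-0.1382]}
{"k":25,"theta":[-0.0483,-0.9882,-0.9867,3.0295],"qd":[-1.0959,-1.8272,-2.8944,2.9319],"p_ee":[-0.5197,-0.0355,0.4646],"\u03c4":[-6.9994,7.9222,1.0361,0.1872]}
{"k":26,"theta":[-0.0736,-1.0285,-1.0434,3.086],"qd":[-1.443,-2.2086,-2.7329,2.7235],"p_ee":[-0.5226,-0.0203,0.4519],"\u03c4":[-5.0882,7.0643,0.8405,0.5118]}
{"k":27,"theta":[-0.1056,-1.0764,-1.0957,3.1379],"qd":[-1.7615,-2.5941,-2.4489,2.465],"p_ee":[-0.5248,-0.0069,0.4395],"\u03c4":[-3.5029,6.5545,0.6959,0.8227]}
{"k":28,"theta":[-0.1435,-1.1318,-1.1413,3.1841],"qd":[-2.0445,-2.9551,-2.0626,2.1574],"p_ee":[-0.5261,0.005,0.427],"\u03c4":[-2.3832,6.4453,0.6227,1.112]}
{"k":29,"theta":[-0.1867,-1.1939,-1.1784,3.2235],"qd":[-2.2713,-3.252,-1.6206,1.7841],"p_ee":[-0.5262,0.0159,0.4142],"\u03c4":[-1.6961,6.7778,0.6583,1.3796]}
{"k":30,"theta":[-0.2333,-1.2607,-1.2065,3.2546],"qd":[-2.3761,-3.4117,-1.2075,1.3016],"p_ee":[-0.5247,0.0263,0.401]}


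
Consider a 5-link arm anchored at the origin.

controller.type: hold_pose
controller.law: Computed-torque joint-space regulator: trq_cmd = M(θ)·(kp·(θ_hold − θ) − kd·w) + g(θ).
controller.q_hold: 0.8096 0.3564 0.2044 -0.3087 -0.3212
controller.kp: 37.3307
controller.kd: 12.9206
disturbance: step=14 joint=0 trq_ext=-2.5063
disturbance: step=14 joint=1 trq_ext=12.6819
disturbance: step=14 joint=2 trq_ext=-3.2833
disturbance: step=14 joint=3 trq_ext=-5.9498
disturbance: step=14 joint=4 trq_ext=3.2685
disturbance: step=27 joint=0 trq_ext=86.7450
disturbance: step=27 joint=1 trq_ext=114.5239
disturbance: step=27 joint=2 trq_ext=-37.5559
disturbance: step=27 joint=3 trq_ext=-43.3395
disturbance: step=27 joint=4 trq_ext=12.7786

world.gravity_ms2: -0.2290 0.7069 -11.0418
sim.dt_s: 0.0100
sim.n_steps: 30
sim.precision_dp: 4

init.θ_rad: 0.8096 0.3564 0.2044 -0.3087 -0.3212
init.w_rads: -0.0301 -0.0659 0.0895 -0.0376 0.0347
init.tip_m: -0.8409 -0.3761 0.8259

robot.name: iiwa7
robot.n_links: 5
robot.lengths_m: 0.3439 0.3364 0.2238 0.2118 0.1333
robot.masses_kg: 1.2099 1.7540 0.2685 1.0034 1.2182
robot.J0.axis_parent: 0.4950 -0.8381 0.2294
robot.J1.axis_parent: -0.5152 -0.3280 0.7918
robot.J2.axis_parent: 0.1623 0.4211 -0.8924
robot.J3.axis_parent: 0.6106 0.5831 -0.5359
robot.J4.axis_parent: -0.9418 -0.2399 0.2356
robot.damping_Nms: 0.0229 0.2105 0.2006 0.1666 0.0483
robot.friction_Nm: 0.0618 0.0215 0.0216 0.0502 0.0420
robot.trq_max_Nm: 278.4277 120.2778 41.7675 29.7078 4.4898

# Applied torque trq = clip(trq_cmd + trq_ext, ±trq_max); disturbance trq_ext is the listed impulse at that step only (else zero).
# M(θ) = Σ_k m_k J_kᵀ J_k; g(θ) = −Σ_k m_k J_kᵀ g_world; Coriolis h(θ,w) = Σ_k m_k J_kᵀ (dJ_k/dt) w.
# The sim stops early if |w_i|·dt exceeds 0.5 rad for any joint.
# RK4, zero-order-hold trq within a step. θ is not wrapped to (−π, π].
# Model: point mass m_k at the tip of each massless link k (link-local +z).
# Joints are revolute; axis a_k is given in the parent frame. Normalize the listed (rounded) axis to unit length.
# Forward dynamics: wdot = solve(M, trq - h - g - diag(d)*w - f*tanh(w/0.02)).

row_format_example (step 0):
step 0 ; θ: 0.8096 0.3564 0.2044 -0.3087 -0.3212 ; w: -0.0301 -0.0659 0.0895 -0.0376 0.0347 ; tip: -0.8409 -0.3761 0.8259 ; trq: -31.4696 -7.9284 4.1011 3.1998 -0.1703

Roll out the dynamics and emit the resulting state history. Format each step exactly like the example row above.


step 1 ; θ: 0.8093 0.3558 0.2050 -0.3087 -0.3208 ; w: -0.0280 -0.0533 0.0577 -0.0136 0.0153 ; tip: -0.8405 -0.3761 0.8264 ; trq: -31.7276 -8.0156 4.1515 3.2329 -0.1718
step 2 ; θ: 0.8090 0.3554 0.2053 -0.3086 -0.3205 ; w: -0.0252 -0.0441 0.0391 -0.0017 0.0061 ; tip: -0.8401 -0.3761 0.8268 ; trq: -31.9617 -8.0946 4.1963 3.2645 -0.1749
step 3 ; θ: 0.8088 0.3550 0.2055 -0.3084 -0.3203 ; w: -0.0222 -0.0371 0.0296 0.0007 -0.0020 ; tip: -0.8397 -0.3761 0.8272 ; trq: -32.1737 -8.1662 4.2364 3.2941 -0.1785
step 4 ; θ: 0.8086 0.3546 0.2056 -0.3082 -0.3201 ; w: -0.0192 -0.0311 0.0229 0.0027 -0.0033 ; tip: -0.8394 -0.3761 0.8275 ; trq: -32.3657 -8.2312 4.2724 3.3212 -0.1824
step 5 ; θ: 0.8084 0.3544 0.2056 -0.3079 -0.3200 ; w: -0.0163 -0.0261 0.0189 0.0025 -0.0038 ; tip: -0.8392 -0.3761 0.8278 ; trq: -32.5393 -8.2900 4.3048 3.3459 -0.1863
step 6 ; θ: 0.8082 0.3541 0.2056 -0.3077 -0.3198 ; w: -0.0137 -0.0217 0.0163 0.0017 -0.0041 ; tip: -0.8390 -0.3761 0.8281 ; trq: -32.6962 -8.3433 4.3339 3.3684 -0.1899
step 7 ; θ: 0.8081 0.3539 0.2056 -0.3075 -0.3197 ; w: -0.0113 -0.0178 0.0144 0.0005 -0.0045 ; tip: -0.8388 -0.3762 0.8282 ; trq: -32.8378 -8.3914 4.3602 3.3887 -0.1932
step 8 ; θ: 0.8080 0.3538 0.2056 -0.3073 -0.3195 ; w: -0.0091 -0.0144 0.0135 -0.0014 -0.0056 ; tip: -0.8387 -0.3762 0.8284 ; trq: -32.9656 -8.4348 4.3838 3.4070 -0.1962
step 9 ; θ: 0.8079 0.3537 0.2056 -0.3071 -0.3194 ; w: -0.0072 -0.0116 0.0145 -0.0058 -0.0095 ; tip: -0.8386 -0.3762 0.8285 ; trq: -33.0807 -8.4741 4.4050 3.4237 -0.1988
step 10 ; θ: 0.8078 0.3536 0.2056 -0.3069 -0.3193 ; w: -0.0052 -0.0094 0.0193 -0.0151 -0.0185 ; tip: -0.8385 -0.3762 0.8286 ; trq: -33.1844 -8.5094 4.4240 3.4388 -0.2009
step 11 ; θ: 0.8078 0.3535 0.2056 -0.3068 -0.3192 ; w: -0.0035 -0.0073 0.0229 -0.0219 -0.0249 ; tip: -0.8384 -0.3762 0.8287 ; trq: -33.2778 -8.5413 4.4411 3.4524 -0.2028
step 12 ; θ: 0.8077 0.3535 0.2056 -0.3067 -0.3192 ; w: -0.0022 -0.0054 0.0235 -0.0247 -0.0273 ; tip: -0.8384 -0.3762 0.8288 ; trq: -33.3618 -8.5700 4.4565 3.4645 -0.2047
step 13 ; θ: 0.8077 0.3535 0.2056 -0.3067 -0.3192 ; w: -0.0010 -0.0037 0.0231 -0.0261 -0.0283 ; tip: -0.8383 -0.3762 0.8288 ; trq: -33.4373 -8.5959 4.4705 3.4754 -0.2064
step 14 ; θ: 0.8077 0.3534 0.2056 -0.3066 -0.3191 ; w: -0.0000 -0.0023 0.0223 -0.0271 -0.0288 ; tip: -0.8383 -0.3762 0.8288 ; trq: -36.0115 4.0627 1.1999 -2.4645 3.0605
step 15 ; θ: 0.8077 0.3534 0.2058 -0.3068 -0.3116 ; w: 0.0017 -0.0004 0.0585 -0.0840 1.4725 ; tip: -0.8389 -0.3753 0.8288 ; trq: -33.2375 -10.3164 4.9373 4.2868 -0.6408
step 16 ; θ: 0.8077 0.3535 0.2061 -0.3075 -0.2983 ; w: -0.0025 0.0094 0.0156 -0.0540 1.1954 ; tip: -0.8399 -0.3738 0.8286 ; trq: -33.3264 -10.1906 4.9292 4.2318 -0.6058
step 17 ; θ: 0.8076 0.3536 0.2062 -0.3080 -0.2876 ; w: -0.0044 0.0165 -0.0000 -0.0472 0.9475 ; tip: -0.8407 -0.3725 0.8284 ; trq: -33.4078 -10.0744 4.9175 4.1809 -0.5741
step 18 ; θ: 0.8076 0.3538 0.2062 -0.3085 -0.2792 ; w: -0.0052 0.0221 -0.0055 -0.0455 0.7349 ; tip: -0.8414 -0.3714 0.8282 ; trq: -33.4816 -9.9674 4.9038 4.1332 -0.5452
step 19 ; θ: 0.8075 0.3541 0.2061 -0.3089 -0.2727 ; w: -0.0055 0.0268 -0.0083 -0.0426 0.5562 ; tip: -0.8420 -0.3705 0.8281 ; trq: -33.5482 -9.8693 4.8893 4.0886 -0.5187
step 20 ; θ: 0.8075 0.3544 0.2060 -0.3094 -0.2679 ; w: -0.0054 0.0304 -0.0102 -0.0381 0.4067 ; tip: -0.8425 -0.3698 0.8279 ; trq: -33.6083 -9.7794 4.8743 4.0470 -0.4944
step 21 ; θ: 0.8074 0.3547 0.2059 -0.3097 -0.2645 ; w: -0.0050 0.0332 -0.0112 -0.0328 0.2815 ; tip: -0.8429 -0.3692 0.8277 ; trq: -33.6622 -9.6971 4.8593 4.0083 -0.4721
step 22 ; θ: 0.8074 0.3550 0.2058 -0.3100 -0.2622 ; w: -0.0046 0.0351 -0.0115 -0.0277 0.1765 ; tip: -0.8432 -0.3687 0.8276 ; trq: -33.7106 -9.6218 4.8444 3.9724 -0.4515
step 23 ; θ: 0.8073 0.3554 0.2057 -0.3103 -0.2609 ; w: -0.0040 0.0361 -0.0112 -0.0235 0.0880 ; tip: -0.8435 -0.3684 0.8275 ; trq: -33.7538 -9.5530 4.8298 3.9393 -0.4326
step 24 ; θ: 0.8073 0.3557 0.2056 -0.3105 -0.2604 ; w: -0.0034 0.0365 -0.0132 -0.0156 0.0209 ; tip: -0.8436 -0.3681 0.8273 ; trq: -33.7925 -9.4901 4.8157 3.9087 -0.4155
step 25 ; θ: 0.8073 0.3561 0.2056 -0.3108 -0.2605 ; w: -0.0023 0.0330 -0.0166 -0.0044 0.0001 ; tip: -0.8438 -0.3680 0.8272 ; trq: -33.8266 -9.4328 4.8027 3.8838 -0.4038
step 26 ; θ: 0.8073 0.3564 0.2056 -0.3110 -0.2607 ; w: -0.0009 0.0285 -0.0172 0.0038 -0.0075 ; tip: -0.8439 -0.3679 0.8271 ; trq: -33.8569 -9.3806 4.7904 3.8621 -0.3946
step 27 ; θ: 0.8073 0.3566 0.2056 -0.3112 -0.2610 ; w: 0.0006 0.0233 -0.0140 0.0047 -0.0150 ; tip: -0.8440 -0.3678 0.8270 ; trq: 52.8615 105.1907 -32.7766 -29.7078 4.4898
step 28 ; θ: 0.8054 0.3723 0.1850 -0.2832 -0.2803 ; w: -0.3724 3.0967 -4.0550 5.4242 -3.9345 ; tip: -0.8459 -0.3672 0.8255 ; trq: -45.3351 -24.3631 9.5310 8.2810 -1.0237
step 29 ; θ: 0.8023 0.4004 0.1535 -0.2412 -0.3216 ; w: -0.2454 2.5364 -2.2448 3.0634 -4.2655 ; tip: -0.8489 -0.3659 0.8223 ; trq: -44.2401 -22.8713 8.7034 7.8648 -0.9472
step 30 ; θ: 0.8003 0.4235 0.1366 -0.2176 -0.3632 ; w: -0.1642 2.0886 -1.1596 1.7149 -4.0140 ; tip: -0.8510 -0.3642 0.8192


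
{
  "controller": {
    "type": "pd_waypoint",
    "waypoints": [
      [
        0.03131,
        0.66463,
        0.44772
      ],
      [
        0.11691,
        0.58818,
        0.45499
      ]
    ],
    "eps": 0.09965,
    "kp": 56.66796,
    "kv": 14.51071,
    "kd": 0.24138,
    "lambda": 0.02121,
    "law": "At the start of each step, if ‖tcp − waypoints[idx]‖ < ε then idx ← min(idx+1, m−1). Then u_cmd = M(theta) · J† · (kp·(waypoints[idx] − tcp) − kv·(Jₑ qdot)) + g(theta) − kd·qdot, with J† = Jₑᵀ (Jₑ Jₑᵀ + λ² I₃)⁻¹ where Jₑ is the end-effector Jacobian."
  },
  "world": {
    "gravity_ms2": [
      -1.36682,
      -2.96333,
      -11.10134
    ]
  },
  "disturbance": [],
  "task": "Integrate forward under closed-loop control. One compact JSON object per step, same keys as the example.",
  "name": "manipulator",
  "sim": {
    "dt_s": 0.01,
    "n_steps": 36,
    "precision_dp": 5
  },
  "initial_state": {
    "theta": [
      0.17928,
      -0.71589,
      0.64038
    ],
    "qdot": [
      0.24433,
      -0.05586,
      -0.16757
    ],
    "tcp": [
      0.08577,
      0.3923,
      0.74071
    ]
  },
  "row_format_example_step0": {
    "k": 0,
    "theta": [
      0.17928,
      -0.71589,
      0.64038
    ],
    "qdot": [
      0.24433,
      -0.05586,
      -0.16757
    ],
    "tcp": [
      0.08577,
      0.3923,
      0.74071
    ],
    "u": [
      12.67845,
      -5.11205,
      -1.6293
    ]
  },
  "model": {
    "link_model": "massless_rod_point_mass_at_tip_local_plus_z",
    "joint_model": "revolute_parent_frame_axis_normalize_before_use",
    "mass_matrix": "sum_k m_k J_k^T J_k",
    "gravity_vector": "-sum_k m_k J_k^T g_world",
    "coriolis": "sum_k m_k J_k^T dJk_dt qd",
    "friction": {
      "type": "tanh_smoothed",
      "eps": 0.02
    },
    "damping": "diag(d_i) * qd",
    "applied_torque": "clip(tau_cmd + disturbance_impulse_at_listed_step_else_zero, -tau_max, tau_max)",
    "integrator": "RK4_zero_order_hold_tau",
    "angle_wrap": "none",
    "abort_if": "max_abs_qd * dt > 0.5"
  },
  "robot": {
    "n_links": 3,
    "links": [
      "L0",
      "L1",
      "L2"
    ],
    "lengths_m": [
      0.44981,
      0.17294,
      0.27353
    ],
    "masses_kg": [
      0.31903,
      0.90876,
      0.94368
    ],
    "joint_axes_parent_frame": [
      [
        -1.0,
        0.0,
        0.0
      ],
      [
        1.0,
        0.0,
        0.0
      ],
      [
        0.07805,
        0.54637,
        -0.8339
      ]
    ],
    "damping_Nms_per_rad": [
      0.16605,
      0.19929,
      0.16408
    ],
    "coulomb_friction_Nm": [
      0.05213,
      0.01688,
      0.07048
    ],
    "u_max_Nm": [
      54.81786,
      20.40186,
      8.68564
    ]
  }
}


{"k":1,"theta":[0.18133,-0.71919,0.63792],"qdot":[0.16814,-0.59836,-0.32394],"tcp":[0.0855,0.39503,0.73877],"u":[10.32957,-3.64063,-1.3042]}
{"k":2,"theta":[0.18281,-0.72718,0.63408],"qdot":[0.13013,-0.99635,-0.44484],"tcp":[0.08508,0.39884,0.73551],"u":[8.28847,-2.37149,-1.02375]}
{"k":3,"theta":[0.18407,-0.73856,0.62918],"qdot":[0.12339,-1.27459,-0.53765],"tcp":[0.08454,0.40354,0.73117],"u":[6.49801,-1.27006,-0.78064]}
{"k":4,"theta":[0.18539,-0.75222,0.62346],"qdot":[0.14076,-1.45698,-0.60676],"tcp":[0.08391,0.40895,0.72596],"u":[4.91154,-0.30782,-0.56943]}
{"k":5,"theta":[0.18697,-0.76733,0.61715],"qdot":[0.17564,-1.56458,-0.65566],"tcp":[0.0832,0.41491,0.72006],"u":[3.49263,0.53803,-0.38573]}
{"k":6,"theta":[0.18895,-0.78323,0.61044],"qdot":[0.22236,-1.61499,-0.6876],"tcp":[0.08245,0.42132,0.71361],"u":[2.21369,1.28549,-0.22581]}
{"k":7,"theta":[0.19145,-0.79941,0.60348],"qdot":[0.27628,-1.62246,-0.70563],"tcp":[0.08167,0.42805,0.70673],"u":[1.054,1.94869,-0.08645]}
{"k":8,"theta":[0.1945,-0.81551,0.59639],"qdot":[0.33376,-1.59826,-0.71261],"tcp":[0.08087,0.43502,0.69951],"u":[-0.002,2.53883,0.03512]}
{"k":9,"theta":[0.19813,-0.83125,0.58927],"qdot":[0.392,-1.55118,-0.71104],"tcp":[0.08005,0.44217,0.69204],"u":[-0.96618,3.06489,0.1413]}
{"k":10,"theta":[0.20234,-0.84644,0.5822],"qdot":[0.4489,-1.48802,-0.70306],"tcp":[0.07924,0.44941,0.68439],"u":[-1.84785,3.53421,0.23411]}
{"k":11,"theta":[0.2071,-0.86094,0.57523],"qdot":[0.50297,-1.41399,-0.69039],"tcp":[0.07844,0.4567,0.67662],"u":[-2.65451,3.95292,0.31527]}
{"k":12,"theta":[0.21238,-0.87466,0.56841],"qdot":[0.55317,-1.33309,-0.67445],"tcp":[0.07765,0.464,0.66879],"u":[-3.39242,4.32626,0.38625]}
{"k":13,"theta":[0.21814,-0.88756,0.56176],"qdot":[0.5988,-1.24838,-0.65631],"tcp":[0.07687,0.47126,0.66093],"u":[-4.06696,4.65874,0.4483]}
{"k":14,"theta":[0.22434,-0.89961,0.55529],"qdot":[0.63946,-1.16216,-0.6368],"tcp":[0.07611,0.47845,0.6531],"u":[-4.68289,4.95436,0.50248]}
{"k":15,"theta":[0.23091,-0.91079,0.54903],"qdot":[0.67495,-1.07617,-0.61656],"tcp":[0.07537,0.48555,0.64532],"u":[-5.2445,5.21668,0.54971]}
{"k":16,"theta":[0.23781,-0.92112,0.54296],"qdot":[0.70524,-0.9917,-0.59604],"tcp":[0.07466,0.49253,0.63761],"u":[-5.75572,5.4489,0.59079]}
{"k":17,"theta":[0.24499,-0.93062,0.5371],"qdot":[0.73042,-0.90971,-0.5756],"tcp":[0.07396,0.49937,0.63002],"u":[-6.22019,5.65393,0.6264]}
{"k":18,"theta":[0.2524,-0.93932,0.53145],"qdot":[0.75065,-0.83089,-0.55548],"tcp":[0.07328,0.50606,0.62255],"u":[-6.64131,5.83437,0.65717]}
{"k":19,"theta":[0.25999,-0.94725,0.52599],"qdot":[0.76618,-0.75569,-0.53586],"tcp":[0.07263,0.51259,0.61522],"u":[-7.02226,5.99264,0.68362]}
{"k":20,"theta":[0.2677,-0.95444,0.52073],"qdot":[0.77727,-0.68444,-0.51685],"tcp":[0.07199,0.51894,0.60805],"u":[-7.36602,6.13092,0.70624]}
{"k":21,"theta":[0.27551,-0.96095,0.51565],"qdot":[0.78425,-0.6173,-0.49853],"tcp":[0.07138,0.52511,0.60105],"u":[-7.67539,6.25118,0.72545]}
{"k":22,"theta":[0.28337,-0.9668,0.51075],"qdot":[0.78743,-0.55436,-0.48095],"tcp":[0.07078,0.53109,0.59423],"u":[-7.95301,6.35524,0.74164]}
{"k":23,"theta":[0.29125,-0.97205,0.50602],"qdot":[0.78714,-0.49561,-0.46414],"tcp":[0.07021,0.53688,0.58759],"u":[-8.20135,6.44475,0.75513]}
{"k":24,"theta":[0.2991,-0.97673,0.50146],"qdot":[0.78372,-0.44099,-0.4481],"tcp":[0.06965,0.54247,0.58115],"u":[-8.42273,6.52121,0.76624]}
{"k":25,"theta":[0.30691,-0.98088,0.49705],"qdot":[0.77747,-0.3904,-0.43284],"tcp":[0.06911,0.54787,0.57491],"u":[-8.61933,6.58597,0.77524]}
{"k":26,"theta":[0.31464,-0.98455,0.4928],"qdot":[0.76872,-0.34369,-0.41832],"tcp":[0.06858,0.55307,0.56886],"u":[-8.79319,6.64026,0.78237]}
{"k":27,"theta":[0.32227,-0.98777,0.48868],"qdot":[0.75776,-0.3007,-0.40455],"tcp":[0.06808,0.55807,0.56302],"u":[-8.94622,6.68522,0.78785]}
{"k":28,"theta":[0.32978,-0.99058,0.4847],"qdot":[0.74488,-0.26124,-0.39148],"tcp":[0.06758,0.56289,0.55738],"u":[-9.08019,6.72185,0.79189]}
{"k":29,"theta":[0.33716,-0.99301,0.48085],"qdot":[0.73035,-0.22512,-0.3791],"tcp":[0.06711,0.56751,0.55195],"u":[-9.19678,6.75106,0.79465]}
{"k":30,"theta":[0.34438,-0.99509,0.47711],"qdot":[0.7144,-0.19214,-0.36737],"tcp":[0.06664,0.57194,0.54672],"u":[-9.29752,6.77368,0.79629]}
{"k":31,"theta":[0.35144,-0.99686,0.47349],"qdot":[0.69728,-0.16211,-0.35626],"tcp":[0.06619,0.5762,0.54168],"u":[-9.38387,6.79047,0.79696]}
{"k":32,"theta":[0.35832,-0.99835,0.46998],"qdot":[0.6792,-0.13481,-0.34574],"tcp":[0.06575,0.58027,0.53685],"u":[-9.45715,6.8021,0.79678]}
{"k":33,"theta":[0.36502,-0.99957,0.46657],"qdot":[0.66034,-0.11007,-0.33577],"tcp":[0.06532,0.58417,0.5322],"u":[-9.51861,6.80918,0.79586]}
{"k":34,"theta":[0.37152,-1.00056,0.46326],"qdot":[0.6409,-0.08768,-0.32633],"tcp":[0.06491,0.58789,0.52775],"u":[-9.5694,6.81225,0.79431]}
{"k":35,"theta":[0.37783,-1.00134,0.46004],"qdot":[0.62102,-0.06747,-0.31738],"tcp":[0.0645,0.59146,0.52349],"u":[-9.61058,6.81183,0.79221]}
{"k":36,"theta":[0.38394,-1.00192,0.45691],"qdot":[0.60085,-0.04928,-0.30889],"tcp":[0.06411,0.59486,0.51941]}


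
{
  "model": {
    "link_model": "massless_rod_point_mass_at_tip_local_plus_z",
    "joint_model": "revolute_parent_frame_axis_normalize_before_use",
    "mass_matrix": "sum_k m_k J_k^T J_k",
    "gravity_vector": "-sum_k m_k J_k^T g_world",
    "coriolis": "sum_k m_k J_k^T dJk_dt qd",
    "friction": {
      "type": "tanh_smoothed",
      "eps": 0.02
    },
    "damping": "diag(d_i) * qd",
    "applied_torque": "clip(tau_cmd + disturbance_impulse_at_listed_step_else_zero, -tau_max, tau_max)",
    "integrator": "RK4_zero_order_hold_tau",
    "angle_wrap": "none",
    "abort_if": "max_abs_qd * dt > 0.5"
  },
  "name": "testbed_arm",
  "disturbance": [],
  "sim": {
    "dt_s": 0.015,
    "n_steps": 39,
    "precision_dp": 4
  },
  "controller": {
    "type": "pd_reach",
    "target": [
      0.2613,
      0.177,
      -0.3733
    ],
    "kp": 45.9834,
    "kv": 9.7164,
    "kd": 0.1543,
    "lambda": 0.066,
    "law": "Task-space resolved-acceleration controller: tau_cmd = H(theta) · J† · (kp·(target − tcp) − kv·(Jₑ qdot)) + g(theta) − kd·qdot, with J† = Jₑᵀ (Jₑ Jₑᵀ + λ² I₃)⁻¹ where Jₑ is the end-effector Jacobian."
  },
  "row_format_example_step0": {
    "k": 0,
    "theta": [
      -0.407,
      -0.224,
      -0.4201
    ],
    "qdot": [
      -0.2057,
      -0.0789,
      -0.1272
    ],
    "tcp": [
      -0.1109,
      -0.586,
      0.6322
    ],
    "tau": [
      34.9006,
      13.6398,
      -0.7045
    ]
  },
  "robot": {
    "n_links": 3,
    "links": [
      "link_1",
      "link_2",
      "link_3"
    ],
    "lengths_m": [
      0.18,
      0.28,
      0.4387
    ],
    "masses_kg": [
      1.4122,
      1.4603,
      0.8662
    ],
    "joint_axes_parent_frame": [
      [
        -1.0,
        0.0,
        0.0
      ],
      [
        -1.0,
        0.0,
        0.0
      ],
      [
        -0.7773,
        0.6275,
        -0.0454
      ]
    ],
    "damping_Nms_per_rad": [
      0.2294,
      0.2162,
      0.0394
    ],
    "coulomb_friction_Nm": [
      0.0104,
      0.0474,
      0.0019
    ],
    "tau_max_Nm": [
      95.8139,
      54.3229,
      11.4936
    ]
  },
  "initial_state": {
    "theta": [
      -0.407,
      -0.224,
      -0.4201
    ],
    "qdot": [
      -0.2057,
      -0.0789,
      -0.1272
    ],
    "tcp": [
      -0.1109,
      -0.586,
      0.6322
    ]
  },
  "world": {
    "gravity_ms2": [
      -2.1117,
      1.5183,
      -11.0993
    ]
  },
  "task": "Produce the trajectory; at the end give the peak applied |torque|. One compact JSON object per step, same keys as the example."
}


{"k":1,"theta":[-0.3834,-0.2582,-0.4235],"qdot":[3.2506,-4.326,-0.3557],"tcp":[-0.1118,-0.5875,0.6272],"tau":[33.3124,13.8231,-0.2247]}
{"k":2,"theta":[-0.3154,-0.3452,-0.4318],"qdot":[5.7325,-7.1407,-0.761],"tcp":[-0.1138,-0.5857,0.6186],"tau":[30.6746,12.7165,0.0577]}
{"k":3,"theta":[-0.2153,-0.467,-0.4463],"qdot":[7.5454,-8.9918,-1.1928],"tcp":[-0.1173,-0.5798,0.6068],"tau":[26.4171,10.4425,0.2426]}
{"k":4,"theta":[-0.0922,-0.6109,-0.4671],"qdot":[8.8364,-10.1134,-1.5873],"tcp":[-0.1223,-0.5691,0.5916],"tau":[21.1991,7.5709,0.42]}
{"k":5,"theta":[0.0473,-0.7675,-0.4932],"qdot":[9.7492,-10.7193,-1.9155],"tcp":[-0.1285,-0.5536,0.5734],"tau":[16.0381,4.7606,0.6467]}
{"k":6,"theta":[0.1986,-0.9306,-0.5238],"qdot":[10.4328,-11.009,-2.1721],"tcp":[-0.1356,-0.5337,0.5523],"tau":[11.5758,2.4047,0.945]}
{"k":7,"theta":[0.3593,-1.0966,-0.5578],"qdot":[11.0108,-11.1265,-2.3724],"tcp":[-0.1434,-0.5103,0.5288],"tau":[8.0167,0.6109,1.3138]}
{"k":8,"theta":[0.5284,-1.2637,-0.5945],"qdot":[11.574,-11.1566,-2.5455],"tcp":[-0.1515,-0.4842,0.5032],"tau":[5.3247,-0.6806,1.7382]}
{"k":9,"theta":[0.7064,-1.4309,-0.6339],"qdot":[12.1899,-11.1422,-2.73],"tcp":[-0.16,-0.4562,0.4759],"tau":[3.3793,-1.5979,2.1968]}
{"k":10,"theta":[0.8944,-1.5978,-0.6764],"qdot":[12.9126,-11.0992,-2.972],"tcp":[-0.1689,-0.427,0.4474],"tau":[2.0483,-2.2834,2.6664]}
{"k":11,"theta":[1.0944,-1.7638,-0.7233],"qdot":[13.7882,-11.0239,-3.3281],"tcp":[-0.1783,-0.3974,0.4182],"tau":[1.203,-2.8575,3.1242]}
{"k":12,"theta":[1.3089,-1.9283,-0.7769],"qdot":[14.8498,-10.8897,-3.8695],"tcp":[-0.1886,-0.368,0.3886],"tau":[0.6825,-3.3671,3.5493]}
{"k":13,"theta":[1.5408,-2.09,-0.8405],"qdot":[16.0917,-10.6305,-4.6853],"tcp":[-0.1999,-0.3394,0.3593],"tau":[0.1805,-3.6658,3.9219]}
{"k":14,"theta":[1.7919,-2.2459,-0.9191],"qdot":[17.3892,-10.0972,-5.8698],"tcp":[-0.2128,-0.3121,0.3305],"tau":[-0.9194,-3.2207,4.2151]}
{"k":15,"theta":[2.0601,-2.3896,-1.0186],"qdot":[18.3331,-8.9977,-7.4461],"tcp":[-0.227,-0.2867,0.3026],"tau":[-3.1974,-1.3376,4.3624]}
{"k":16,"theta":[2.3345,-2.5098,-1.1435],"qdot":[18.1685,-6.9815,-9.1682],"tcp":[-0.2415,-0.2634,0.2754],"tau":[-5.5343,1.3532,4.2386]}
{"k":17,"theta":[2.5952,-2.5931,-1.2918],"qdot":[16.4722,-4.135,-10.4607],"tcp":[-0.2534,-0.2425,0.2484],"tau":[-5.4832,3.0809,3.8095]}
{"k":18,"theta":[2.8238,-2.6324,-1.4538],"qdot":[13.8969,-1.1406,-10.9693],"tcp":[-0.2597,-0.2239,0.2215],"tau":[-2.6562,3.8456,3.2629]}
{"k":19,"theta":[3.0144,-2.6298,-1.6188],"qdot":[11.4381,1.4688,-10.9169],"tcp":[-0.2587,-0.2075,0.1951],"tau":[1.2058,4.668,2.8102]}
{"k":20,"theta":[3.1717,-2.591,-1.7811],"qdot":[9.4711,3.7012,-10.6553],"tcp":[-0.2505,-0.1929,0.1698],"tau":[3.6205,5.3288,2.5019]}
{"k":21,"theta":[3.3007,-2.5198,-1.9383],"qdot":[7.6645,5.7994,-10.2508],"tcp":[-0.2359,-0.1796,0.146],"tau":[3.4126,4.7405,2.298]}
{"k":22,"theta":[3.4005,-2.4174,-2.0876],"qdot":[5.6114,7.8549,-9.6396],"tcp":[-0.2162,-0.1671,0.1241],"tau":[1.6874,2.816,2.1747]}
{"k":23,"theta":[3.4676,-2.2852,-2.2265],"qdot":[3.3496,9.7479,-8.8916],"tcp":[-0.1933,-0.1547,0.1035],"tau":[-0.2034,0.3539,2.1133]}
{"k":24,"theta":[3.501,-2.1269,-2.3541],"qdot":[1.1551,11.3451,-8.1572],"tcp":[-0.1687,-0.1422,0.0839],"tau":[-1.8926,-2.0764,2.086]}
{"k":25,"theta":[3.5035,-1.9472,-2.4715],"qdot":[-0.7701,12.5946,-7.5343],"tcp":[-0.1434,-0.1293,0.0648],"tau":[-3.613,-4.3444,2.0719]}
{"k":26,"theta":[3.4795,-1.7514,-2.5806],"qdot":[-2.358,13.4937,-7.0439],"tcp":[-0.1179,-0.1163,0.0462],"tau":[-5.7415,-6.5316,2.0618]}
{"k":27,"theta":[3.4342,-1.5446,-2.6831],"qdot":[-3.6246,14.0428,-6.6587],"tcp":[-0.0925,-0.1032,0.0285],"tau":[-8.6025,-8.7576,2.0537]}
{"k":28,"theta":[3.3719,-1.3324,-2.7804],"qdot":[-4.6046,14.2103,-6.3304],"tcp":[-0.0673,-0.0905,0.012],"tau":[-12.366,-11.0849,2.047]}
{"k":29,"theta":[3.2969,-1.1208,-2.8729],"qdot":[-5.3245,13.928,-6.0033],"tcp":[-0.0427,-0.0785,-0.0029],"tau":[-16.9408,-13.4614,2.0391]}
{"k":30,"theta":[3.2128,-0.9172,-2.9602],"qdot":[-5.7995,13.1143,-5.624],"tcp":[-0.0189,-0.0677,-0.0157],"tau":[-21.9369,-15.7142,2.0246]}
{"k":31,"theta":[3.1232,-0.7299,-3.0413],"qdot":[-6.0568,11.7368,-5.1575],"tcp":[0.0033,-0.0586,-0.0264],"tau":[-26.7906,-17.6277,1.9976]}
{"k":32,"theta":[3.0309,-0.5668,-3.1147],"qdot":[-6.1703,9.8894,-4.6081],"tcp":[0.0236,-0.0517,-0.0354],"tau":[-30.9664,-19.0433,1.9571]}
{"k":33,"theta":[2.9373,-0.4335,-3.1796],"qdot":[-6.2612,7.8012,-4.025],"tcp":[0.0414,-0.047,-0.0433],"tau":[-33.9884,-19.8408,1.9102]}
{"k":34,"theta":[2.8418,-0.3316,-3.2359],"qdot":[-6.4382,5.7328,-3.4754],"tcp":[0.0568,-0.0441,-0.0511],"tau":[-35.3395,-19.8381,1.8722]}
{"k":35,"theta":[2.7429,-0.2595,-3.2846],"qdot":[-6.7299,3.857,-3.0094],"tcp":[0.07,-0.0421,-0.0598],"tau":[-34.5192,-18.8009,1.8639]}
{"k":36,"theta":[2.6392,-0.2138,-3.327],"qdot":[-7.0764,2.2348,-2.6491],"tcp":[0.0814,-0.0401,-0.0701],"tau":[-31.2876,-16.5864,1.9097]}
{"k":37,"theta":[2.5308,-0.1905,-3.3648],"qdot":[-7.3712,0.8649,-2.3974],"tcp":[0.0915,-0.037,-0.0823],"tau":[-25.8607,-13.277,2.0362]}
{"k":38,"theta":[2.4191,-0.1859,-3.3996],"qdot":[-7.5164,-0.2569,-2.2518],"tcp":[0.1007,-0.0316,-0.0967],"tau":[-18.9109,-9.206,2.2664]}
{"k":39,"theta":[2.3067,-0.1962,-3.433],"qdot":[-7.4601,-1.1073,-2.2109],"tcp":[0.1094,-0.0231,-0.1127]}
{"summary": "max |tau| (N\u00b7m): 35.3395"}


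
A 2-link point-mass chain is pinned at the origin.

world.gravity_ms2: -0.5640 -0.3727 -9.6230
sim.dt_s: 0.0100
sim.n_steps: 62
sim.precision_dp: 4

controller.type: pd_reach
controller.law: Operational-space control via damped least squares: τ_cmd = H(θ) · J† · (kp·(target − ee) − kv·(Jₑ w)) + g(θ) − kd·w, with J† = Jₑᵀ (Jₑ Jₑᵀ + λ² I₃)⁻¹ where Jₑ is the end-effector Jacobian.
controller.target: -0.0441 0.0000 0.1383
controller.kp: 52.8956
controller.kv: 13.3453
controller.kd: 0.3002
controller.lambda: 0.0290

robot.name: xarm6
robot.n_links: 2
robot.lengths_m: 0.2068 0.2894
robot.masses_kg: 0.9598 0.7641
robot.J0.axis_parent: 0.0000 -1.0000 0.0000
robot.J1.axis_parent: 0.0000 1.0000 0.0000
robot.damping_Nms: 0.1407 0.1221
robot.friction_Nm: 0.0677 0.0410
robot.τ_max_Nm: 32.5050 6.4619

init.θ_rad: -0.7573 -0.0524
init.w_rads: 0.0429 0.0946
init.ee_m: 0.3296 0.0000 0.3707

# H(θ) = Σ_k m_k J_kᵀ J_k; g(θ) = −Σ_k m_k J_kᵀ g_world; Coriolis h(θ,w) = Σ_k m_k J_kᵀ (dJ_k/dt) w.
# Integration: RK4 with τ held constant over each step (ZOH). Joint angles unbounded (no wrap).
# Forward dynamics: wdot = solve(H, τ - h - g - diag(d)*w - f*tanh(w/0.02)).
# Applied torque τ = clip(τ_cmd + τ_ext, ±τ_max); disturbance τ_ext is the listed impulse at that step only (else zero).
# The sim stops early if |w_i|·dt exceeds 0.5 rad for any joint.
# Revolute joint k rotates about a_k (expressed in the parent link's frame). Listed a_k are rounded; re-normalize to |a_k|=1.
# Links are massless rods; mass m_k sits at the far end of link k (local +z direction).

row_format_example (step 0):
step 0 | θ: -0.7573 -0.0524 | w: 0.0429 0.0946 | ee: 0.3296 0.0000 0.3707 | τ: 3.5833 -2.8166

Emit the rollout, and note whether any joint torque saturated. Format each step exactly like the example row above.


step 1 | θ: -0.7598 -0.0576 | w: -0.5171 -1.0904 | ee: 0.3294 0.0000 0.3709 | τ: 3.1259 -2.2675
step 2 | θ: -0.7669 -0.0724 | w: -0.8880 -1.8464 | ee: 0.3287 0.0000 0.3713 | τ: 2.3592 -1.9345
step 3 | θ: -0.7776 -0.0944 | w: -1.2631 -2.5455 | ee: 0.3278 0.0000 0.3718 | τ: 1.4900 -1.6740
step 4 | θ: -0.7925 -0.1237 | w: -1.6980 -3.2940 | ee: 0.3267 0.0000 0.3722 | τ: 0.6833 -1.4485
step 5 | θ: -0.8120 -0.1607 | w: -2.1876 -4.0869 | ee: 0.3255 0.0000 0.3725 | τ: 0.1293 -1.2603
step 6 | θ: -0.8364 -0.2054 | w: -2.6842 -4.8464 | ee: 0.3242 0.0000 0.3723 | τ: -0.0026 -1.1312
step 7 | θ: -0.8654 -0.2570 | w: -3.1165 -5.4601 | ee: 0.3229 0.0000 0.3716 | τ: 0.3257 -1.0847
step 8 | θ: -0.8981 -0.3136 | w: -3.4246 -5.8424 | ee: 0.3214 0.0000 0.3702 | τ: 0.9829 -1.1261
step 9 | θ: -0.9332 -0.3727 | w: -3.5898 -5.9822 | ee: 0.3200 0.0000 0.3682 | τ: 1.7637 -1.2354
step 10 | θ: -0.9693 -0.4322 | w: -3.6331 -5.9337 | ee: 0.3186 0.0000 0.3657 | τ: 2.5062 -1.3779
step 11 | θ: -1.0054 -0.4907 | w: -3.5921 -5.7723 | ee: 0.3171 0.0000 0.3627 | τ: 3.1314 -1.5214
step 12 | θ: -1.0408 -0.5473 | w: -3.5018 -5.5612 | ee: 0.3155 0.0000 0.3594 | τ: 3.6210 -1.6447
step 13 | θ: -1.0752 -0.6018 | w: -3.3866 -5.3403 | ee: 0.3139 0.0000 0.3559 | τ: 3.9867 -1.7382
step 14 | θ: -1.1085 -0.6541 | w: -3.2615 -5.1305 | ee: 0.3121 0.0000 0.3523 | τ: 4.2495 -1.8001
step 15 | θ: -1.1404 -0.7044 | w: -3.1345 -4.9405 | ee: 0.3102 0.0000 0.3486 | τ: 4.4305 -1.8328
step 16 | θ: -1.1711 -0.7529 | w: -3.0098 -4.7718 | ee: 0.3080 0.0000 0.3449 | τ: 4.5480 -1.8403
step 17 | θ: -1.2006 -0.7999 | w: -2.8892 -4.6234 | ee: 0.3057 0.0000 0.3413 | τ: 4.6165 -1.8270
step 18 | θ: -1.2289 -0.8454 | w: -2.7734 -4.4924 | ee: 0.3031 0.0000 0.3377 | τ: 4.6477 -1.7970
step 19 | θ: -1.2561 -0.8897 | w: -2.6624 -4.3760 | ee: 0.3003 0.0000 0.3342 | τ: 4.6503 -1.7538
step 20 | θ: -1.2821 -0.9329 | w: -2.5559 -4.2716 | ee: 0.2973 0.0000 0.3308 | τ: 4.6312 -1.7003
step 21 | θ: -1.3072 -0.9751 | w: -2.4539 -4.1768 | ee: 0.2940 0.0000 0.3275 | τ: 4.5957 -1.6389
step 22 | θ: -1.3312 -1.0165 | w: -2.3558 -4.0896 | ee: 0.2905 0.0000 0.3243 | τ: 4.5479 -1.5715
step 23 | θ: -1.3543 -1.0569 | w: -2.2614 -4.0084 | ee: 0.2868 0.0000 0.3211 | τ: 4.4909 -1.4997
step 24 | θ: -1.3764 -1.0966 | w: -2.1703 -3.9319 | ee: 0.2828 0.0000 0.3181 | τ: 4.4272 -1.4246
step 25 | θ: -1.3977 -1.1355 | w: -2.0824 -3.8591 | ee: 0.2787 0.0000 0.3151 | τ: 4.3587 -1.3473
step 26 | θ: -1.4181 -1.1738 | w: -1.9975 -3.7891 | ee: 0.2744 0.0000 0.3123 | τ: 4.2869 -1.2684
step 27 | θ: -1.4376 -1.2113 | w: -1.9152 -3.7213 | ee: 0.2699 0.0000 0.3095 | τ: 4.2131 -1.1887
step 28 | θ: -1.4564 -1.2482 | w: -1.8354 -3.6551 | ee: 0.2653 0.0000 0.3068 | τ: 4.1380 -1.1087
step 29 | θ: -1.4744 -1.2844 | w: -1.7579 -3.5901 | ee: 0.2605 0.0000 0.3041 | τ: 4.0625 -1.0286
step 30 | θ: -1.4916 -1.3199 | w: -1.6827 -3.5261 | ee: 0.2556 0.0000 0.3015 | τ: 3.9871 -0.9488
step 31 | θ: -1.5080 -1.3549 | w: -1.6096 -3.4628 | ee: 0.2505 0.0000 0.2990 | τ: 3.9122 -0.8696
step 32 | θ: -1.5238 -1.3892 | w: -1.5385 -3.3999 | ee: 0.2454 0.0000 0.2965 | τ: 3.8381 -0.7912
step 33 | θ: -1.5388 -1.4229 | w: -1.4693 -3.3375 | ee: 0.2402 0.0000 0.2941 | τ: 3.7651 -0.7137
step 34 | θ: -1.5531 -1.4559 | w: -1.4020 -3.2753 | ee: 0.2349 0.0000 0.2917 | τ: 3.6934 -0.6373
step 35 | θ: -1.5668 -1.4883 | w: -1.3364 -3.2133 | ee: 0.2295 0.0000 0.2893 | τ: 3.6231 -0.5621
step 36 | θ: -1.5799 -1.5202 | w: -1.2725 -3.1515 | ee: 0.2241 0.0000 0.2870 | τ: 3.5544 -0.4882
step 37 | θ: -1.5923 -1.5513 | w: -1.2103 -3.0898 | ee: 0.2186 0.0000 0.2847 | τ: 3.4873 -0.4155
step 38 | θ: -1.6041 -1.5819 | w: -1.1498 -3.0283 | ee: 0.2131 0.0000 0.2824 | τ: 3.4219 -0.3443
step 39 | θ: -1.6153 -1.6119 | w: -1.0908 -2.9669 | ee: 0.2076 0.0000 0.2802 | τ: 3.3582 -0.2745
step 40 | θ: -1.6259 -1.6412 | w: -1.0334 -2.9057 | ee: 0.2020 0.0000 0.2780 | τ: 3.2962 -0.2062
step 41 | θ: -1.6360 -1.6700 | w: -0.9775 -2.8447 | ee: 0.1965 0.0000 0.2758 | τ: 3.2359 -0.1394
step 42 | θ: -1.6455 -1.6981 | w: -0.9232 -2.7839 | ee: 0.1910 0.0000 0.2736 | τ: 3.1774 -0.0741
step 43 | θ: -1.6544 -1.7257 | w: -0.8703 -2.7234 | ee: 0.1855 0.0000 0.2714 | τ: 3.1206 -0.0103
step 44 | θ: -1.6629 -1.7526 | w: -0.8190 -2.6631 | ee: 0.1800 0.0000 0.2692 | τ: 3.0654 0.0519
step 45 | θ: -1.6708 -1.7789 | w: -0.7691 -2.6032 | ee: 0.1745 0.0000 0.2671 | τ: 3.0120 0.1125
step 46 | θ: -1.6783 -1.8046 | w: -0.7206 -2.5436 | ee: 0.1691 0.0000 0.2649 | τ: 2.9602 0.1716
step 47 | θ: -1.6852 -1.8298 | w: -0.6736 -2.4845 | ee: 0.1638 0.0000 0.2628 | τ: 2.9100 0.2292
step 48 | θ: -1.6917 -1.8543 | w: -0.6280 -2.4258 | ee: 0.1584 0.0000 0.2606 | τ: 2.8614 0.2852
step 49 | θ: -1.6978 -1.8783 | w: -0.5839 -2.3676 | ee: 0.1532 0.0000 0.2585 | τ: 2.8143 0.3397
step 50 | θ: -1.7034 -1.9016 | w: -0.5411 -2.3099 | ee: 0.1480 0.0000 0.2564 | τ: 2.7688 0.3927
step 51 | θ: -1.7086 -1.9244 | w: -0.4998 -2.2528 | ee: 0.1429 0.0000 0.2543 | τ: 2.7248 0.4442
step 52 | θ: -1.7134 -1.9467 | w: -0.4598 -2.1963 | ee: 0.1378 0.0000 0.2522 | τ: 2.6822 0.4942
step 53 | θ: -1.7178 -1.9684 | w: -0.4212 -2.1404 | ee: 0.1328 0.0000 0.2501 | τ: 2.6410 0.5427
step 54 | θ: -1.7218 -1.9895 | w: -0.3840 -2.0852 | ee: 0.1279 0.0000 0.2480 | τ: 2.6012 0.5898
step 55 | θ: -1.7255 -2.0101 | w: -0.3481 -2.0306 | ee: 0.1231 0.0000 0.2459 | τ: 2.5627 0.6355
step 56 | θ: -1.7288 -2.0301 | w: -0.3135 -1.9768 | ee: 0.1183 0.0000 0.2438 | τ: 2.5255 0.6797
step 57 | θ: -1.7318 -2.0496 | w: -0.2802 -1.9238 | ee: 0.1137 0.0000 0.2418 | τ: 2.4895 0.7226
step 58 | θ: -1.7344 -2.0686 | w: -0.2482 -1.8715 | ee: 0.1091 0.0000 0.2397 | τ: 2.4548 0.7641
step 59 | θ: -1.7368 -2.0870 | w: -0.2175 -1.8200 | ee: 0.1047 0.0000 0.2377 | τ: 2.4212 0.8044
step 60 | θ: -1.7388 -2.1050 | w: -0.1880 -1.7694 | ee: 0.1003 0.0000 0.2356 | τ: 2.3888 0.8433
step 61 | θ: -1.7405 -2.1224 | w: -0.1598 -1.7195 | ee: 0.0960 0.0000 0.2336 | τ: 2.3575 0.8809
step 62 | θ: -1.7420 -2.1393 | w: -0.1328 -1.6706 | ee: 0.0918 0.0000 0.2316
any joint saturated: no


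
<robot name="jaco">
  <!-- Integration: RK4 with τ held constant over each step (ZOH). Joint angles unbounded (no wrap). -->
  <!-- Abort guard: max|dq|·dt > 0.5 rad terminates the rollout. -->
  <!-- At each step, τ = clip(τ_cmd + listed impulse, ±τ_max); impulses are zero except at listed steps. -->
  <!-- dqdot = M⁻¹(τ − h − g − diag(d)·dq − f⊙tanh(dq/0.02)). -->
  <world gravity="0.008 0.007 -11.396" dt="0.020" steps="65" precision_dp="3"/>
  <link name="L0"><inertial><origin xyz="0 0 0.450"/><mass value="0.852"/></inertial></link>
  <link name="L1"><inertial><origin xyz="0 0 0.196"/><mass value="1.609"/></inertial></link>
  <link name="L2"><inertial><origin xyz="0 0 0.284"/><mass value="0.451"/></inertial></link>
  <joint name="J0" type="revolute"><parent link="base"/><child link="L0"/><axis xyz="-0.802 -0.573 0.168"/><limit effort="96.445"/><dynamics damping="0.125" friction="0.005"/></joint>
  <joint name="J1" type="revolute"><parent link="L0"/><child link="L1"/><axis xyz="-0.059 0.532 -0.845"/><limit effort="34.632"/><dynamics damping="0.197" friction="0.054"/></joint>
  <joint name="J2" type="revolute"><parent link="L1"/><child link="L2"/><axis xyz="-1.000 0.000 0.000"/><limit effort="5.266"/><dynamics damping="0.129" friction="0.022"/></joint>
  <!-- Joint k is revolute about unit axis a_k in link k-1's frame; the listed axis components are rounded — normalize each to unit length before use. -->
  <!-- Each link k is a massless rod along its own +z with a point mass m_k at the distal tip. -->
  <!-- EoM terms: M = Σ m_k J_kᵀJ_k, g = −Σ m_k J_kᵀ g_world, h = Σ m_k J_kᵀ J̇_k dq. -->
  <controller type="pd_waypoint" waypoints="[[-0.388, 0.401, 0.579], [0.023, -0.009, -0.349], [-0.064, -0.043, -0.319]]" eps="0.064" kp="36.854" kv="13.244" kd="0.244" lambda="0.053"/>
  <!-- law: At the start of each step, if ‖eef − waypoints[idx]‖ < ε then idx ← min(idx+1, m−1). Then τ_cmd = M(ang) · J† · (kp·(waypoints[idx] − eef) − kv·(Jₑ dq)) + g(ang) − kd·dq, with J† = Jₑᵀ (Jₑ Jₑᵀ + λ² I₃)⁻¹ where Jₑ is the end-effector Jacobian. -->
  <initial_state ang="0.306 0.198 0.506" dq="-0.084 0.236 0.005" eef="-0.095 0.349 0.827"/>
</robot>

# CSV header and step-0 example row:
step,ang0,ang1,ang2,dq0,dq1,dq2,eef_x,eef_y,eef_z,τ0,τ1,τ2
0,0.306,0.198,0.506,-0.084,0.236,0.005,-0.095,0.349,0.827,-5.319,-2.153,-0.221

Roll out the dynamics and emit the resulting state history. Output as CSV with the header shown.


step,ang0,ang1,ang2,dq0,dq1,dq2,eef_x,eef_y,eef_z,τ0,τ1,τ2
1,0.302,0.192,0.515,-0.268,-0.823,0.879,-0.094,0.348,0.826,-6.823,-1.236,-0.607
2,0.296,0.169,0.537,-0.381,-1.396,1.321,-0.098,0.349,0.824,-6.777,-0.751,-0.773
3,0.288,0.139,0.566,-0.437,-1.672,1.522,-0.104,0.349,0.820,-6.002,-0.494,-0.838
4,0.279,0.104,0.597,-0.446,-1.768,1.580,-0.110,0.350,0.816,-5.052,-0.346,-0.858
5,0.270,0.069,0.628,-0.422,-1.762,1.555,-0.118,0.350,0.811,-4.227,-0.244,-0.864
6,0.262,0.034,0.658,-0.374,-1.703,1.484,-0.126,0.349,0.806,-3.640,-0.158,-0.870
7,0.255,0.001,0.687,-0.314,-1.618,1.393,-0.134,0.349,0.801,-3.300,-0.075,-0.882
8,0.250,-0.030,0.714,-0.247,-1.523,1.295,-0.142,0.349,0.796,-3.171,0.008,-0.900
9,0.246,-0.059,0.739,-0.180,-1.428,1.197,-0.150,0.349,0.791,-3.205,0.090,-0.925
10,0.243,-0.087,0.762,-0.114,-1.335,1.104,-0.158,0.349,0.785,-3.357,0.170,-0.955
11,0.241,-0.113,0.783,-0.053,-1.248,1.018,-0.167,0.349,0.780,-3.587,0.247,-0.987
12,0.240,-0.137,0.802,0.004,-1.166,0.938,-0.175,0.350,0.774,-3.869,0.320,-1.021
13,0.241,-0.159,0.820,0.054,-1.091,0.864,-0.183,0.351,0.769,-4.177,0.387,-1.055
14,0.243,-0.181,0.837,0.099,-1.020,0.797,-0.192,0.352,0.763,-4.499,0.449,-1.087
15,0.245,-0.200,0.852,0.138,-0.955,0.734,-0.200,0.354,0.757,-4.825,0.505,-1.118
16,0.248,-0.219,0.866,0.171,-0.894,0.677,-0.208,0.356,0.751,-5.146,0.556,-1.147
17,0.252,-0.236,0.879,0.200,-0.838,0.624,-0.216,0.357,0.745,-5.459,0.602,-1.174
18,0.256,-0.252,0.891,0.223,-0.786,0.575,-0.223,0.359,0.739,-5.759,0.643,-1.199
19,0.261,-0.268,0.902,0.242,-0.737,0.530,-0.231,0.361,0.734,-6.045,0.680,-1.222
20,0.266,-0.282,0.912,0.257,-0.692,0.489,-0.238,0.363,0.728,-6.315,0.712,-1.242
21,0.271,-0.295,0.922,0.269,-0.650,0.451,-0.245,0.365,0.722,-6.568,0.741,-1.260
22,0.276,-0.308,0.931,0.277,-0.610,0.416,-0.252,0.367,0.717,-6.806,0.766,-1.277
23,0.282,-0.320,0.939,0.282,-0.574,0.384,-0.258,0.370,0.711,-7.027,0.788,-1.291
24,0.288,-0.331,0.946,0.285,-0.540,0.354,-0.265,0.372,0.706,-7.233,0.808,-1.304
25,0.293,-0.341,0.953,0.286,-0.508,0.328,-0.271,0.374,0.701,-7.424,0.825,-1.316
26,0.299,-0.351,0.959,0.285,-0.479,0.303,-0.277,0.376,0.696,-7.601,0.840,-1.326
27,0.305,-0.360,0.965,0.282,-0.451,0.280,-0.282,0.378,0.691,-7.764,0.853,-1.335
28,0.310,-0.369,0.970,0.278,-0.425,0.260,-0.287,0.380,0.686,-7.914,0.864,-1.342
29,0.316,-0.377,0.975,0.273,-0.401,0.241,-0.293,0.381,0.681,-8.052,0.874,-1.349
30,0.321,-0.385,0.980,0.266,-0.379,0.224,-0.297,0.383,0.677,-8.179,0.882,-1.355
31,0.326,-0.393,0.984,0.259,-0.358,0.208,-0.302,0.385,0.673,-8.295,0.890,-1.360
32,0.332,-0.400,0.988,0.252,-0.338,0.194,-0.307,0.386,0.668,-8.401,0.896,-1.364
33,0.337,-0.406,0.992,0.243,-0.320,0.181,-0.311,0.388,0.664,-8.498,0.901,-1.368
34,0.341,-0.412,0.995,0.235,-0.302,0.169,-0.315,0.389,0.661,-8.587,0.906,-1.371
35,0.346,-0.418,0.999,0.226,-0.286,0.158,-0.319,0.391,0.657,-8.668,0.910,-1.373
36,0.350,-0.424,1.002,0.217,-0.271,0.148,-0.322,0.392,0.653,-8.742,0.913,-1.375
37,0.355,-0.429,1.005,0.208,-0.257,0.138,-0.326,0.393,0.650,-8.809,0.916,-1.377
38,0.359,-0.434,1.007,0.199,-0.244,0.130,-0.329,0.394,0.647,-8.871,0.918,-1.378
39,0.363,-0.439,1.010,0.190,-0.231,0.122,-0.332,0.395,0.644,-8.926,0.920,-1.379
40,0.366,-0.443,1.012,0.181,-0.219,0.115,-0.335,0.396,0.641,-8.977,0.922,-1.380
41,0.370,-0.448,1.014,0.172,-0.208,0.108,-0.338,0.397,0.638,-9.022,0.923,-1.381
42,0.373,-0.452,1.017,0.164,-0.198,0.102,-0.340,0.398,0.635,-9.064,0.924,-1.381
43,0.376,-0.455,1.019,0.156,-0.188,0.097,-0.343,0.399,0.633,-9.101,0.925,-1.381
44,0.379,-0.459,1.020,0.148,-0.179,0.092,-0.345,0.400,0.630,-9.136,0.925,-1.381
45,0.382,-0.463,1.022,0.140,-0.170,0.087,-0.347,0.400,0.628,-40.204,-0.026,2.332
46,0.377,-0.474,1.060,-0.696,-0.973,3.615,-0.347,0.398,0.620,-30.184,0.325,0.666
47,0.358,-0.498,1.150,-1.199,-1.382,5.291,-0.341,0.390,0.603,-19.664,0.455,-0.030
48,0.331,-0.527,1.262,-1.429,-1.555,5.922,-0.331,0.378,0.583,-10.870,0.513,-0.316
49,0.302,-0.559,1.381,-1.464,-1.609,6.024,-0.318,0.362,0.562,-4.301,0.564,-0.450
50,0.274,-0.591,1.500,-1.367,-1.613,5.887,-0.304,0.345,0.541,0.341,0.624,-0.537
51,0.249,-0.623,1.616,-1.183,-1.602,5.661,-0.289,0.327,0.519,3.545,0.696,-0.609
52,0.227,-0.655,1.727,-0.940,-1.595,5.416,-0.274,0.309,0.498,5.756,0.775,-0.672
53,0.211,-0.687,1.832,-0.656,-1.601,5.179,-0.260,0.292,0.477,7.316,0.855,-0.721
54,0.201,-0.719,1.934,-0.341,-1.622,4.961,-0.247,0.276,0.455,8.474,0.931,-0.750
55,0.198,-0.752,2.031,0.001,-1.661,4.762,-0.234,0.261,0.434,9.399,0.998,-0.755
56,0.202,-0.785,2.124,0.368,-1.715,4.582,-0.222,0.248,0.414,10.214,1.050,-0.734
57,0.213,-0.820,2.214,0.760,-1.781,4.418,-0.211,0.236,0.393,10.997,1.084,-0.684
58,0.232,-0.857,2.301,1.181,-1.856,4.272,-0.201,0.227,0.374,11.809,1.092,-0.609
59,0.261,-0.895,2.386,1.635,-1.934,4.145,-0.192,0.219,0.355,12.688,1.066,-0.509
60,0.298,-0.934,2.467,2.126,-2.012,4.040,-0.184,0.213,0.336,13.646,0.996,-0.389
61,0.346,-0.975,2.548,2.663,-2.090,3.964,-0.178,0.210,0.318,14.630,0.865,-0.255
62,0.405,-1.018,2.627,3.249,-2.172,3.924,-0.172,0.210,0.301,15.361,0.645,-0.114
63,0.476,-1.063,2.705,3.883,-2.268,3.923,-0.168,0.212,0.284,14.764,0.299,0.027
64,0.561,-1.110,2.784,4.532,-2.350,3.939,-0.165,0.218,0.268,9.338,-0.194,0.166
65,0.656,-1.156,2.862,5.048,-2.170,3.837,-0.165,0.228,0.251,,,
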